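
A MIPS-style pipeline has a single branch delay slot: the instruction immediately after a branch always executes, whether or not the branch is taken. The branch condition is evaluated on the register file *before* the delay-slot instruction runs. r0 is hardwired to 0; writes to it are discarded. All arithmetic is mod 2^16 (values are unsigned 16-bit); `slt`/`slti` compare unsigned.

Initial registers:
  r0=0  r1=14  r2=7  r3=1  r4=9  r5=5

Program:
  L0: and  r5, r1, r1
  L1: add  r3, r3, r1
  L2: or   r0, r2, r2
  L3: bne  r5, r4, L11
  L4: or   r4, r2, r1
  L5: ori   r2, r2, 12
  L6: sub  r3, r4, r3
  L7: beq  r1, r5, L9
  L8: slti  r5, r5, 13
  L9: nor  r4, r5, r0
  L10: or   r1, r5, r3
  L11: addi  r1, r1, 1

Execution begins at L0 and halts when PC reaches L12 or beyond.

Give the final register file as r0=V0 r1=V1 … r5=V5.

[0] and  r5, r1, r1  →  {r0:0, r1:14, r2:7, r3:1, r4:9, r5:14}
[1] add  r3, r3, r1  →  {r0:0, r1:14, r2:7, r3:15, r4:9, r5:14}
[2] or   r0, r2, r2  →  {r0:0, r1:14, r2:7, r3:15, r4:9, r5:14}
[3] bne  r5, r4, L11  →  {r0:0, r1:14, r2:7, r3:15, r4:9, r5:14}  ⟨branch taken⟩
[4] or   r4, r2, r1  →  {r0:0, r1:14, r2:7, r3:15, r4:15, r5:14}
[11] addi  r1, r1, 1  →  {r0:0, r1:15, r2:7, r3:15, r4:15, r5:14}

r0=0 r1=15 r2=7 r3=15 r4=15 r5=14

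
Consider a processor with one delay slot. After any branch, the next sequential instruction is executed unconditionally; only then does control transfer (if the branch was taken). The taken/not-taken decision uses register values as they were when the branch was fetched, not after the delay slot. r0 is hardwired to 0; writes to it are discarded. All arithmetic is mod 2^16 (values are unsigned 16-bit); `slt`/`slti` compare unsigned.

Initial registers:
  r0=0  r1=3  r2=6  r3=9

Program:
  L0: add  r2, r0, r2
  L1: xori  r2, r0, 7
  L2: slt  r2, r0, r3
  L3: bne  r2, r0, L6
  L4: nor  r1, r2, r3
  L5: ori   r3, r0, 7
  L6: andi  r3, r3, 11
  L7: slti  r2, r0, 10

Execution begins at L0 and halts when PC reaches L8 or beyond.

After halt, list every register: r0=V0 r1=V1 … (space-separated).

r0=0 r1=65526 r2=1 r3=9

  step pc=0: add  r2, r0, r2  regs=(0,3,6,9)
  step pc=1: xori  r2, r0, 7  regs=(0,3,7,9)
  step pc=2: slt  r2, r0, r3  regs=(0,3,1,9)
  step pc=3: bne  r2, r0, L6  cond=T  regs=(0,3,1,9)
  step pc=4: nor  r1, r2, r3  regs=(0,65526,1,9)
  step pc=6: andi  r3, r3, 11  regs=(0,65526,1,9)
  step pc=7: slti  r2, r0, 10  regs=(0,65526,1,9)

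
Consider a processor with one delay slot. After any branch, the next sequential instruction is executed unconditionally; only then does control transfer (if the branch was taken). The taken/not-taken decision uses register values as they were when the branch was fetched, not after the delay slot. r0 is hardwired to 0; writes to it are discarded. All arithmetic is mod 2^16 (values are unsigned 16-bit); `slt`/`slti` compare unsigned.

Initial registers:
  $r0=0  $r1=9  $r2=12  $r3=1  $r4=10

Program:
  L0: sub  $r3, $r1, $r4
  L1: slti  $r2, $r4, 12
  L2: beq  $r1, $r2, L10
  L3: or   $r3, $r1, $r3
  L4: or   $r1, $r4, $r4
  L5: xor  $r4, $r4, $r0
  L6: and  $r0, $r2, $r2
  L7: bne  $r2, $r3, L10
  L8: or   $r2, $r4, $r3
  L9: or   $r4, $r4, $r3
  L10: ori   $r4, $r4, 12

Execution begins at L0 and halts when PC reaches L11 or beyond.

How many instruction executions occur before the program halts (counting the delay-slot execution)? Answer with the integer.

10

[0] sub  $r3, $r1, $r4  →  {$r0:0, $r1:9, $r2:12, $r3:65535, $r4:10}
[1] slti  $r2, $r4, 12  →  {$r0:0, $r1:9, $r2:1, $r3:65535, $r4:10}
[2] beq  $r1, $r2, L10  →  {$r0:0, $r1:9, $r2:1, $r3:65535, $r4:10}  ⟨branch fallthrough⟩
[3] or   $r3, $r1, $r3  →  {$r0:0, $r1:9, $r2:1, $r3:65535, $r4:10}
[4] or   $r1, $r4, $r4  →  {$r0:0, $r1:10, $r2:1, $r3:65535, $r4:10}
[5] xor  $r4, $r4, $r0  →  {$r0:0, $r1:10, $r2:1, $r3:65535, $r4:10}
[6] and  $r0, $r2, $r2  →  {$r0:0, $r1:10, $r2:1, $r3:65535, $r4:10}
[7] bne  $r2, $r3, L10  →  {$r0:0, $r1:10, $r2:1, $r3:65535, $r4:10}  ⟨branch taken⟩
[8] or   $r2, $r4, $r3  →  {$r0:0, $r1:10, $r2:65535, $r3:65535, $r4:10}
[10] ori   $r4, $r4, 12  →  {$r0:0, $r1:10, $r2:65535, $r3:65535, $r4:14}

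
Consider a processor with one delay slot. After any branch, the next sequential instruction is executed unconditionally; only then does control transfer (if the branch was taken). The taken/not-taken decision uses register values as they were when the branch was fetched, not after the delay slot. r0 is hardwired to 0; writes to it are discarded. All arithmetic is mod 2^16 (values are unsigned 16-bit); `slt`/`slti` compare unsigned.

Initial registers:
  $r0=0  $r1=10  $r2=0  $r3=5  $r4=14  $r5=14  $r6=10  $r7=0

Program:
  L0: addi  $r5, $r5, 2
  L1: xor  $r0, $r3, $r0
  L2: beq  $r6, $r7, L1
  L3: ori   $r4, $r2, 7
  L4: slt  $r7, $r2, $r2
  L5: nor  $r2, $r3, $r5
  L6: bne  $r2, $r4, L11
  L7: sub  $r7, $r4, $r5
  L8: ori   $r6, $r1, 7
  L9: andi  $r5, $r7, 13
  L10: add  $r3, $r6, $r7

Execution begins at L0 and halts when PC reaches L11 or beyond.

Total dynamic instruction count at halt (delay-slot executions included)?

PC=0  addi  $r5, $r5, 2      | $r0=0 $r1=10 $r2=0 $r3=5 $r4=14 $r5=16 $r6=10 $r7=0
PC=1  xor  $r0, $r3, $r0     | $r0=0 $r1=10 $r2=0 $r3=5 $r4=14 $r5=16 $r6=10 $r7=0
PC=2  beq  $r6, $r7, L1      | $r0=0 $r1=10 $r2=0 $r3=5 $r4=14 $r5=16 $r6=10 $r7=0  [not taken]
PC=3  ori   $r4, $r2, 7      | $r0=0 $r1=10 $r2=0 $r3=5 $r4=7 $r5=16 $r6=10 $r7=0
PC=4  slt  $r7, $r2, $r2     | $r0=0 $r1=10 $r2=0 $r3=5 $r4=7 $r5=16 $r6=10 $r7=0
PC=5  nor  $r2, $r3, $r5     | $r0=0 $r1=10 $r2=65514 $r3=5 $r4=7 $r5=16 $r6=10 $r7=0
PC=6  bne  $r2, $r4, L11     | $r0=0 $r1=10 $r2=65514 $r3=5 $r4=7 $r5=16 $r6=10 $r7=0  [TAKEN]
PC=7  sub  $r7, $r4, $r5     | $r0=0 $r1=10 $r2=65514 $r3=5 $r4=7 $r5=16 $r6=10 $r7=65527

8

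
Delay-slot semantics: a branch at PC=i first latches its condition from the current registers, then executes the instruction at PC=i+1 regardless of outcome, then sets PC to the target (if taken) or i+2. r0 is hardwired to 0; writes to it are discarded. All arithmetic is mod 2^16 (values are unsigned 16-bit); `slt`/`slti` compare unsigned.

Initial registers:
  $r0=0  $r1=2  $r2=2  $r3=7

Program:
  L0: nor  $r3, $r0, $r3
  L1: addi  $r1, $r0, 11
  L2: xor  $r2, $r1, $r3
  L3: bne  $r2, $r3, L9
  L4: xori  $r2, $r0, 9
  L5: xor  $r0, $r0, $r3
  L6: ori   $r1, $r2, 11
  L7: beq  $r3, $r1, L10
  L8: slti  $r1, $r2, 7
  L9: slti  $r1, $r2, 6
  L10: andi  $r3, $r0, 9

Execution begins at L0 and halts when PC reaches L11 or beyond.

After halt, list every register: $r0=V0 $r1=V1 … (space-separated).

$r0=0 $r1=0 $r2=9 $r3=0

  step pc=0: nor  $r3, $r0, $r3  regs=(0,2,2,65528)
  step pc=1: addi  $r1, $r0, 11  regs=(0,11,2,65528)
  step pc=2: xor  $r2, $r1, $r3  regs=(0,11,65523,65528)
  step pc=3: bne  $r2, $r3, L9  cond=T  regs=(0,11,65523,65528)
  step pc=4: xori  $r2, $r0, 9  regs=(0,11,9,65528)
  step pc=9: slti  $r1, $r2, 6  regs=(0,0,9,65528)
  step pc=10: andi  $r3, $r0, 9  regs=(0,0,9,0)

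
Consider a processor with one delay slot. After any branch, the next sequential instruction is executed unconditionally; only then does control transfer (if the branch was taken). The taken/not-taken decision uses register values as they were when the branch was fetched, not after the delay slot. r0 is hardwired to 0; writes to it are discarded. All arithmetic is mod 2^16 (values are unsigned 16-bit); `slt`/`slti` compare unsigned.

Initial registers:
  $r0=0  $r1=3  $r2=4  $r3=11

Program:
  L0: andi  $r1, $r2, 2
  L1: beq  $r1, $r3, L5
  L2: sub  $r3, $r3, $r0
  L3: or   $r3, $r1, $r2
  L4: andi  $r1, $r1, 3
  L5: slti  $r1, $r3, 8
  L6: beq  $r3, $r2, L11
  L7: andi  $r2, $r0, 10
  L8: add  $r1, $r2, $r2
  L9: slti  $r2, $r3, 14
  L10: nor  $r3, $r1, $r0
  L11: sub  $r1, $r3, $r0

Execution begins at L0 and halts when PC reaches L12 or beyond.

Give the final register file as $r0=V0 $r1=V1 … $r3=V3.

$r0=0 $r1=4 $r2=0 $r3=4

PC=0  andi  $r1, $r2, 2      | $r0=0 $r1=0 $r2=4 $r3=11
PC=1  beq  $r1, $r3, L5      | $r0=0 $r1=0 $r2=4 $r3=11  [not taken]
PC=2  sub  $r3, $r3, $r0     | $r0=0 $r1=0 $r2=4 $r3=11
PC=3  or   $r3, $r1, $r2     | $r0=0 $r1=0 $r2=4 $r3=4
PC=4  andi  $r1, $r1, 3      | $r0=0 $r1=0 $r2=4 $r3=4
PC=5  slti  $r1, $r3, 8      | $r0=0 $r1=1 $r2=4 $r3=4
PC=6  beq  $r3, $r2, L11     | $r0=0 $r1=1 $r2=4 $r3=4  [TAKEN]
PC=7  andi  $r2, $r0, 10     | $r0=0 $r1=1 $r2=0 $r3=4
PC=11 sub  $r1, $r3, $r0     | $r0=0 $r1=4 $r2=0 $r3=4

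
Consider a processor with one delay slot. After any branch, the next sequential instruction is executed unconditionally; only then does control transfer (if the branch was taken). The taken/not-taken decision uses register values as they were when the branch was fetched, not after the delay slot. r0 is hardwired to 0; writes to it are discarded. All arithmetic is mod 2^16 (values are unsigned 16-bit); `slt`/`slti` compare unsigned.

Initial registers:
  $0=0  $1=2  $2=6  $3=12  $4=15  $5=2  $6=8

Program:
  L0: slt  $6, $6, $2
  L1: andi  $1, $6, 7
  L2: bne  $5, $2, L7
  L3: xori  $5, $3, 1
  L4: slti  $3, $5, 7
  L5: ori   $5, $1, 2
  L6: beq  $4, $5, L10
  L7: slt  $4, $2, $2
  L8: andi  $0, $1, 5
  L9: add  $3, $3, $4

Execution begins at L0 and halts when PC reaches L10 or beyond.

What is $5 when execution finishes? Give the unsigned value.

13

[0] slt  $6, $6, $2  →  {$0:0, $1:2, $2:6, $3:12, $4:15, $5:2, $6:0}
[1] andi  $1, $6, 7  →  {$0:0, $1:0, $2:6, $3:12, $4:15, $5:2, $6:0}
[2] bne  $5, $2, L7  →  {$0:0, $1:0, $2:6, $3:12, $4:15, $5:2, $6:0}  ⟨branch taken⟩
[3] xori  $5, $3, 1  →  {$0:0, $1:0, $2:6, $3:12, $4:15, $5:13, $6:0}
[7] slt  $4, $2, $2  →  {$0:0, $1:0, $2:6, $3:12, $4:0, $5:13, $6:0}
[8] andi  $0, $1, 5  →  {$0:0, $1:0, $2:6, $3:12, $4:0, $5:13, $6:0}
[9] add  $3, $3, $4  →  {$0:0, $1:0, $2:6, $3:12, $4:0, $5:13, $6:0}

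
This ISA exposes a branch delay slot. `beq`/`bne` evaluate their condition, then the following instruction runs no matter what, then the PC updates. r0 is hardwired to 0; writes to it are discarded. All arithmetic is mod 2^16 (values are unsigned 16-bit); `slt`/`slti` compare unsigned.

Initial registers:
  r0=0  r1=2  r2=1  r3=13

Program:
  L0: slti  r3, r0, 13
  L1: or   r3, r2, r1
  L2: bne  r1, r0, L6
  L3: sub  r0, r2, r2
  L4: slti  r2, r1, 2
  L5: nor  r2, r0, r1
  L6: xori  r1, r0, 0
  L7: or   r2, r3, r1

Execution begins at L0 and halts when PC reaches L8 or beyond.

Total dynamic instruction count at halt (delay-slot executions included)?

6

#0 slti  r3, r0, 13 ; 0/2/1/1
#1 or   r3, r2, r1 ; 0/2/1/3
#2 bne  r1, r0, L6 ; 0/2/1/3 ; →target
#3 sub  r0, r2, r2 ; 0/2/1/3
#6 xori  r1, r0, 0 ; 0/0/1/3
#7 or   r2, r3, r1 ; 0/0/3/3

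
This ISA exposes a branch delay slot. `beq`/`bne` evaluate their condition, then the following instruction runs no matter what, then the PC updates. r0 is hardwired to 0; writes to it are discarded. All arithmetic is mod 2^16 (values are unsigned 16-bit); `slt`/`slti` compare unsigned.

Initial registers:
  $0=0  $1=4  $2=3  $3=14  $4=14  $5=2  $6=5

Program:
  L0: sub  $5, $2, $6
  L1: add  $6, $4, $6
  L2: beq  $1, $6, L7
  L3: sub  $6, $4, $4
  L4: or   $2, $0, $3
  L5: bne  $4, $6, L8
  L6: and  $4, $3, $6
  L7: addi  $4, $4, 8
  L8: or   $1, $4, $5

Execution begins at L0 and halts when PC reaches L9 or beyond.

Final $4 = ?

0

[0] sub  $5, $2, $6  →  {$0:0, $1:4, $2:3, $3:14, $4:14, $5:65534, $6:5}
[1] add  $6, $4, $6  →  {$0:0, $1:4, $2:3, $3:14, $4:14, $5:65534, $6:19}
[2] beq  $1, $6, L7  →  {$0:0, $1:4, $2:3, $3:14, $4:14, $5:65534, $6:19}  ⟨branch fallthrough⟩
[3] sub  $6, $4, $4  →  {$0:0, $1:4, $2:3, $3:14, $4:14, $5:65534, $6:0}
[4] or   $2, $0, $3  →  {$0:0, $1:4, $2:14, $3:14, $4:14, $5:65534, $6:0}
[5] bne  $4, $6, L8  →  {$0:0, $1:4, $2:14, $3:14, $4:14, $5:65534, $6:0}  ⟨branch taken⟩
[6] and  $4, $3, $6  →  {$0:0, $1:4, $2:14, $3:14, $4:0, $5:65534, $6:0}
[8] or   $1, $4, $5  →  {$0:0, $1:65534, $2:14, $3:14, $4:0, $5:65534, $6:0}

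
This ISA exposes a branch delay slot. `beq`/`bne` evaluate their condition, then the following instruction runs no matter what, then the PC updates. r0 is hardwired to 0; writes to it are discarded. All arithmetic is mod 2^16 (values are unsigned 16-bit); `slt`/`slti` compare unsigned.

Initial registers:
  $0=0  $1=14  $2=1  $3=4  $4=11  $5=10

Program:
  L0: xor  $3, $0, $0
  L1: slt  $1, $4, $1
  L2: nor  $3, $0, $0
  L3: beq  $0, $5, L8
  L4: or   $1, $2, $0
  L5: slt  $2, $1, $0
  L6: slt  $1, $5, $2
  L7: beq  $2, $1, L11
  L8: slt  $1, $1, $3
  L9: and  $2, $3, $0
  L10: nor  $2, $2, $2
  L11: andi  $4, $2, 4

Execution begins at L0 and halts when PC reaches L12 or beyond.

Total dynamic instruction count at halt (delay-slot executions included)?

#0 xor  $3, $0, $0 ; 0/14/1/0/11/10
#1 slt  $1, $4, $1 ; 0/1/1/0/11/10
#2 nor  $3, $0, $0 ; 0/1/1/65535/11/10
#3 beq  $0, $5, L8 ; 0/1/1/65535/11/10 ; →fallthru
#4 or   $1, $2, $0 ; 0/1/1/65535/11/10
#5 slt  $2, $1, $0 ; 0/1/0/65535/11/10
#6 slt  $1, $5, $2 ; 0/0/0/65535/11/10
#7 beq  $2, $1, L11 ; 0/0/0/65535/11/10 ; →target
#8 slt  $1, $1, $3 ; 0/1/0/65535/11/10
#11 andi  $4, $2, 4 ; 0/1/0/65535/0/10

10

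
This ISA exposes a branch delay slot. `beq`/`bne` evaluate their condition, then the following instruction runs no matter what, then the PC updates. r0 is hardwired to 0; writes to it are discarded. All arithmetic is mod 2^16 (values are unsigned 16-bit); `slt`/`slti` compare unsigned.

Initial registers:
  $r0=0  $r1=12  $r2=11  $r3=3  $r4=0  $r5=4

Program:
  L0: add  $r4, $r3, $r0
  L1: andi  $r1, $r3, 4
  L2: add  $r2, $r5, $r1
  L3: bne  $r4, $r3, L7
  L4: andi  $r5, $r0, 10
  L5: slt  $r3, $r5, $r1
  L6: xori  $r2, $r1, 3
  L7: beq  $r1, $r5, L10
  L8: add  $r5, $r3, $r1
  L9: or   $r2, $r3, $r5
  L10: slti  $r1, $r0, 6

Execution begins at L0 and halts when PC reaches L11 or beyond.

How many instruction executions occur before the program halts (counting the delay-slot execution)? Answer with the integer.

[0] add  $r4, $r3, $r0  →  {$r0:0, $r1:12, $r2:11, $r3:3, $r4:3, $r5:4}
[1] andi  $r1, $r3, 4  →  {$r0:0, $r1:0, $r2:11, $r3:3, $r4:3, $r5:4}
[2] add  $r2, $r5, $r1  →  {$r0:0, $r1:0, $r2:4, $r3:3, $r4:3, $r5:4}
[3] bne  $r4, $r3, L7  →  {$r0:0, $r1:0, $r2:4, $r3:3, $r4:3, $r5:4}  ⟨branch fallthrough⟩
[4] andi  $r5, $r0, 10  →  {$r0:0, $r1:0, $r2:4, $r3:3, $r4:3, $r5:0}
[5] slt  $r3, $r5, $r1  →  {$r0:0, $r1:0, $r2:4, $r3:0, $r4:3, $r5:0}
[6] xori  $r2, $r1, 3  →  {$r0:0, $r1:0, $r2:3, $r3:0, $r4:3, $r5:0}
[7] beq  $r1, $r5, L10  →  {$r0:0, $r1:0, $r2:3, $r3:0, $r4:3, $r5:0}  ⟨branch taken⟩
[8] add  $r5, $r3, $r1  →  {$r0:0, $r1:0, $r2:3, $r3:0, $r4:3, $r5:0}
[10] slti  $r1, $r0, 6  →  {$r0:0, $r1:1, $r2:3, $r3:0, $r4:3, $r5:0}

10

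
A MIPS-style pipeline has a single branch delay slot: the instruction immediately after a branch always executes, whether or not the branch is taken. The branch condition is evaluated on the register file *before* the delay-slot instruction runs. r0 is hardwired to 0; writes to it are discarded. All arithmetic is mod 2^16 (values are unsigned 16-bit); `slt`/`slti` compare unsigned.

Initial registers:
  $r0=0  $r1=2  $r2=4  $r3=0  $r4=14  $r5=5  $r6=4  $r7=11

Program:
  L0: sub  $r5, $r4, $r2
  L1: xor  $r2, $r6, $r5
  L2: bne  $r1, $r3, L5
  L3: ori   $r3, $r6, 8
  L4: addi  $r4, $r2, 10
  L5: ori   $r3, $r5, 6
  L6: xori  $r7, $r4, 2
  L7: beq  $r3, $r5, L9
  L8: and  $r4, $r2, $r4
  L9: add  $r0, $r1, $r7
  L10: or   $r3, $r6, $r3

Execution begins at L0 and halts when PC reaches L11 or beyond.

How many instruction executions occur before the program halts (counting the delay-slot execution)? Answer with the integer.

[0] sub  $r5, $r4, $r2  →  {$r0:0, $r1:2, $r2:4, $r3:0, $r4:14, $r5:10, $r6:4, $r7:11}
[1] xor  $r2, $r6, $r5  →  {$r0:0, $r1:2, $r2:14, $r3:0, $r4:14, $r5:10, $r6:4, $r7:11}
[2] bne  $r1, $r3, L5  →  {$r0:0, $r1:2, $r2:14, $r3:0, $r4:14, $r5:10, $r6:4, $r7:11}  ⟨branch taken⟩
[3] ori   $r3, $r6, 8  →  {$r0:0, $r1:2, $r2:14, $r3:12, $r4:14, $r5:10, $r6:4, $r7:11}
[5] ori   $r3, $r5, 6  →  {$r0:0, $r1:2, $r2:14, $r3:14, $r4:14, $r5:10, $r6:4, $r7:11}
[6] xori  $r7, $r4, 2  →  {$r0:0, $r1:2, $r2:14, $r3:14, $r4:14, $r5:10, $r6:4, $r7:12}
[7] beq  $r3, $r5, L9  →  {$r0:0, $r1:2, $r2:14, $r3:14, $r4:14, $r5:10, $r6:4, $r7:12}  ⟨branch fallthrough⟩
[8] and  $r4, $r2, $r4  →  {$r0:0, $r1:2, $r2:14, $r3:14, $r4:14, $r5:10, $r6:4, $r7:12}
[9] add  $r0, $r1, $r7  →  {$r0:0, $r1:2, $r2:14, $r3:14, $r4:14, $r5:10, $r6:4, $r7:12}
[10] or   $r3, $r6, $r3  →  {$r0:0, $r1:2, $r2:14, $r3:14, $r4:14, $r5:10, $r6:4, $r7:12}

10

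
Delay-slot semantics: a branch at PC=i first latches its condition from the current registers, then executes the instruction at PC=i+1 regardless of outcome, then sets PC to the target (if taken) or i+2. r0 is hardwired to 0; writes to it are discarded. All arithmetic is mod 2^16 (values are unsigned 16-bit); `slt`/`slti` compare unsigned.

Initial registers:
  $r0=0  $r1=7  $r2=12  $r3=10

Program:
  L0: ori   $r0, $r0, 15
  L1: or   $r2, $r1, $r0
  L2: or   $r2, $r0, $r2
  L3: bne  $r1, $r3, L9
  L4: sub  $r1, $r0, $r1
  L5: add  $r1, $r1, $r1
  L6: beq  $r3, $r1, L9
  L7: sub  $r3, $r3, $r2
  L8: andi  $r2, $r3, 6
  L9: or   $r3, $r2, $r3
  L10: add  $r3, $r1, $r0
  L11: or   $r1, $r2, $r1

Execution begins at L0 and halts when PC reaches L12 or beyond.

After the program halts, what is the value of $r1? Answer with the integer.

65535

#0 ori   $r0, $r0, 15 ; 0/7/12/10
#1 or   $r2, $r1, $r0 ; 0/7/7/10
#2 or   $r2, $r0, $r2 ; 0/7/7/10
#3 bne  $r1, $r3, L9 ; 0/7/7/10 ; →target
#4 sub  $r1, $r0, $r1 ; 0/65529/7/10
#9 or   $r3, $r2, $r3 ; 0/65529/7/15
#10 add  $r3, $r1, $r0 ; 0/65529/7/65529
#11 or   $r1, $r2, $r1 ; 0/65535/7/65529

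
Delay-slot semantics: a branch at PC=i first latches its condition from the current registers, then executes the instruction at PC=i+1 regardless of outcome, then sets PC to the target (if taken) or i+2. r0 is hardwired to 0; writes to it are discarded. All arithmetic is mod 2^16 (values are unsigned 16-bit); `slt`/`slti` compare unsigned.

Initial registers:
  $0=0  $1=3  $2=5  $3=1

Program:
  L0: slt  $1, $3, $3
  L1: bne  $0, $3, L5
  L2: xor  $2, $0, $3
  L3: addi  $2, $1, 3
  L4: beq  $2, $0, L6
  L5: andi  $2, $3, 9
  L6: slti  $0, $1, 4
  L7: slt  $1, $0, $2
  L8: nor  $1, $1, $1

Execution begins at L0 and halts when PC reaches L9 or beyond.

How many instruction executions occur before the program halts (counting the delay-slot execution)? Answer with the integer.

7

PC=0  slt  $1, $3, $3        | $0=0 $1=0 $2=5 $3=1
PC=1  bne  $0, $3, L5        | $0=0 $1=0 $2=5 $3=1  [TAKEN]
PC=2  xor  $2, $0, $3        | $0=0 $1=0 $2=1 $3=1
PC=5  andi  $2, $3, 9        | $0=0 $1=0 $2=1 $3=1
PC=6  slti  $0, $1, 4        | $0=0 $1=0 $2=1 $3=1
PC=7  slt  $1, $0, $2        | $0=0 $1=1 $2=1 $3=1
PC=8  nor  $1, $1, $1        | $0=0 $1=65534 $2=1 $3=1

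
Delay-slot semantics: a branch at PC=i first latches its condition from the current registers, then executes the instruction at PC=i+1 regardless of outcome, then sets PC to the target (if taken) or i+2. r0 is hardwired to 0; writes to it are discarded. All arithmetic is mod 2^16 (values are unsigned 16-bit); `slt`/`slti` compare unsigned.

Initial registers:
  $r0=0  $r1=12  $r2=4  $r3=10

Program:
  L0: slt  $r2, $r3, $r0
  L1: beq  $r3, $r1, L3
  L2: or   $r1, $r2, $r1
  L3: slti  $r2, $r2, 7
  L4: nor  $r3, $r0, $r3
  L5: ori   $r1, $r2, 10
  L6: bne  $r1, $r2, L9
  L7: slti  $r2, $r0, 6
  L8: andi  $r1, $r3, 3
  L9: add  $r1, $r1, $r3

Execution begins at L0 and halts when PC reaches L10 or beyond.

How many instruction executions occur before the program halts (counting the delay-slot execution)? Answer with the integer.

  step pc=0: slt  $r2, $r3, $r0  regs=(0,12,0,10)
  step pc=1: beq  $r3, $r1, L3  cond=F  regs=(0,12,0,10)
  step pc=2: or   $r1, $r2, $r1  regs=(0,12,0,10)
  step pc=3: slti  $r2, $r2, 7  regs=(0,12,1,10)
  step pc=4: nor  $r3, $r0, $r3  regs=(0,12,1,65525)
  step pc=5: ori   $r1, $r2, 10  regs=(0,11,1,65525)
  step pc=6: bne  $r1, $r2, L9  cond=T  regs=(0,11,1,65525)
  step pc=7: slti  $r2, $r0, 6  regs=(0,11,1,65525)
  step pc=9: add  $r1, $r1, $r3  regs=(0,0,1,65525)

9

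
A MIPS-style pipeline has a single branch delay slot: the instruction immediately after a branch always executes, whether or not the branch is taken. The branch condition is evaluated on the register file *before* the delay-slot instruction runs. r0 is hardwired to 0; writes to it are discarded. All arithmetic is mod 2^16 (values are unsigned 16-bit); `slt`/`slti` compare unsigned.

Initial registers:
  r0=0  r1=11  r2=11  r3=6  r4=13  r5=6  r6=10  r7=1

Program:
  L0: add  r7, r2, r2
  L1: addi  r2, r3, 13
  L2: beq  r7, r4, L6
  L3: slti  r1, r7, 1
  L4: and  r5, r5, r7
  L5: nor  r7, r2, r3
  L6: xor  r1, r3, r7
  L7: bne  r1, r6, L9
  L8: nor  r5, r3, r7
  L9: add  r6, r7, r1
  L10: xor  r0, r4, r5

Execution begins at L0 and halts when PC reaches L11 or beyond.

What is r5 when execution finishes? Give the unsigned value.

17

  step pc=0: add  r7, r2, r2  regs=(0,11,11,6,13,6,10,22)
  step pc=1: addi  r2, r3, 13  regs=(0,11,19,6,13,6,10,22)
  step pc=2: beq  r7, r4, L6  cond=F  regs=(0,11,19,6,13,6,10,22)
  step pc=3: slti  r1, r7, 1  regs=(0,0,19,6,13,6,10,22)
  step pc=4: and  r5, r5, r7  regs=(0,0,19,6,13,6,10,22)
  step pc=5: nor  r7, r2, r3  regs=(0,0,19,6,13,6,10,65512)
  step pc=6: xor  r1, r3, r7  regs=(0,65518,19,6,13,6,10,65512)
  step pc=7: bne  r1, r6, L9  cond=T  regs=(0,65518,19,6,13,6,10,65512)
  step pc=8: nor  r5, r3, r7  regs=(0,65518,19,6,13,17,10,65512)
  step pc=9: add  r6, r7, r1  regs=(0,65518,19,6,13,17,65494,65512)
  step pc=10: xor  r0, r4, r5  regs=(0,65518,19,6,13,17,65494,65512)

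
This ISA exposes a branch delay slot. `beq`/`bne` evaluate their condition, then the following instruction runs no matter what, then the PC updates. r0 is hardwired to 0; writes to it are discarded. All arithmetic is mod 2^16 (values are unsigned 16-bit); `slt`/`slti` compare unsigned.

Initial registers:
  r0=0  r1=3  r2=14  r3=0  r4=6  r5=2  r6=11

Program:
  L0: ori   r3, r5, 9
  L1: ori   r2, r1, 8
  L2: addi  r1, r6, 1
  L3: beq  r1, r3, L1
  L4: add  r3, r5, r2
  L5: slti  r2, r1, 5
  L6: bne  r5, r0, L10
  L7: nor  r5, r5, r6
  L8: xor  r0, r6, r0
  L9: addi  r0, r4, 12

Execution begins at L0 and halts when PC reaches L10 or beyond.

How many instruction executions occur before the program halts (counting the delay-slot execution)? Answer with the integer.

  step pc=0: ori   r3, r5, 9  regs=(0,3,14,11,6,2,11)
  step pc=1: ori   r2, r1, 8  regs=(0,3,11,11,6,2,11)
  step pc=2: addi  r1, r6, 1  regs=(0,12,11,11,6,2,11)
  step pc=3: beq  r1, r3, L1  cond=F  regs=(0,12,11,11,6,2,11)
  step pc=4: add  r3, r5, r2  regs=(0,12,11,13,6,2,11)
  step pc=5: slti  r2, r1, 5  regs=(0,12,0,13,6,2,11)
  step pc=6: bne  r5, r0, L10  cond=T  regs=(0,12,0,13,6,2,11)
  step pc=7: nor  r5, r5, r6  regs=(0,12,0,13,6,65524,11)

8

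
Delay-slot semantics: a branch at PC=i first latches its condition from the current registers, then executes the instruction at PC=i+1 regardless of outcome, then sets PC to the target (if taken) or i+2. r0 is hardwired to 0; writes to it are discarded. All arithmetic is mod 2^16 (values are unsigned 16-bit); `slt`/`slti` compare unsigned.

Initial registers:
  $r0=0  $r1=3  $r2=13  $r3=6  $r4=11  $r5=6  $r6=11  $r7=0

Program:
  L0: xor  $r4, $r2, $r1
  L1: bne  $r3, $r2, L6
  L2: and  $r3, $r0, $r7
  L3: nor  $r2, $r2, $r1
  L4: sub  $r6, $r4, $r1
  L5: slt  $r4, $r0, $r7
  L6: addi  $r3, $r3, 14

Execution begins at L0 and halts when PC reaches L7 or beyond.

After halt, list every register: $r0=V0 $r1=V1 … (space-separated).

  step pc=0: xor  $r4, $r2, $r1  regs=(0,3,13,6,14,6,11,0)
  step pc=1: bne  $r3, $r2, L6  cond=T  regs=(0,3,13,6,14,6,11,0)
  step pc=2: and  $r3, $r0, $r7  regs=(0,3,13,0,14,6,11,0)
  step pc=6: addi  $r3, $r3, 14  regs=(0,3,13,14,14,6,11,0)

$r0=0 $r1=3 $r2=13 $r3=14 $r4=14 $r5=6 $r6=11 $r7=0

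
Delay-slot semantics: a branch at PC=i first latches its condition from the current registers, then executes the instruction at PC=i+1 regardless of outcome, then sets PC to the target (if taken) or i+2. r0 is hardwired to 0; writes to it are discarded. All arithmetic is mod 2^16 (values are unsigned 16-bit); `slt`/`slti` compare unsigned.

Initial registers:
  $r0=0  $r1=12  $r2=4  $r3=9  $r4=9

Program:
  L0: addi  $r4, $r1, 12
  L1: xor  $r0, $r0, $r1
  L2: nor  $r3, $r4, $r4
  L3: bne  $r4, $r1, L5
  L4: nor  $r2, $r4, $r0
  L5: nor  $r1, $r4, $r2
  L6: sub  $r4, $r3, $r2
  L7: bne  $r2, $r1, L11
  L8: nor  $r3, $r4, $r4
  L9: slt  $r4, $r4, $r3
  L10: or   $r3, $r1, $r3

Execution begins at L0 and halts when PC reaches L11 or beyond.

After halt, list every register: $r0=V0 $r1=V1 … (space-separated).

PC=0  addi  $r4, $r1, 12     | $r0=0 $r1=12 $r2=4 $r3=9 $r4=24
PC=1  xor  $r0, $r0, $r1     | $r0=0 $r1=12 $r2=4 $r3=9 $r4=24
PC=2  nor  $r3, $r4, $r4     | $r0=0 $r1=12 $r2=4 $r3=65511 $r4=24
PC=3  bne  $r4, $r1, L5      | $r0=0 $r1=12 $r2=4 $r3=65511 $r4=24  [TAKEN]
PC=4  nor  $r2, $r4, $r0     | $r0=0 $r1=12 $r2=65511 $r3=65511 $r4=24
PC=5  nor  $r1, $r4, $r2     | $r0=0 $r1=0 $r2=65511 $r3=65511 $r4=24
PC=6  sub  $r4, $r3, $r2     | $r0=0 $r1=0 $r2=65511 $r3=65511 $r4=0
PC=7  bne  $r2, $r1, L11     | $r0=0 $r1=0 $r2=65511 $r3=65511 $r4=0  [TAKEN]
PC=8  nor  $r3, $r4, $r4     | $r0=0 $r1=0 $r2=65511 $r3=65535 $r4=0

$r0=0 $r1=0 $r2=65511 $r3=65535 $r4=0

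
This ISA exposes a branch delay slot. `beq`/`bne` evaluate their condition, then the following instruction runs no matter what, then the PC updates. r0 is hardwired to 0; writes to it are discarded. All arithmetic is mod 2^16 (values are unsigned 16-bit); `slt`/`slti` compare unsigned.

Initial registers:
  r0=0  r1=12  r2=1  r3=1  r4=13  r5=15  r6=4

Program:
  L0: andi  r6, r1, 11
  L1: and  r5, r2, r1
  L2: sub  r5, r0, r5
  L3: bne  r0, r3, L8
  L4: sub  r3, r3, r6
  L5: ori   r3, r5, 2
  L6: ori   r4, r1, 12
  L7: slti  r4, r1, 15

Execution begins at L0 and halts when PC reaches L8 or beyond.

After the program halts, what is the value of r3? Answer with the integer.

[0] andi  r6, r1, 11  →  {r0:0, r1:12, r2:1, r3:1, r4:13, r5:15, r6:8}
[1] and  r5, r2, r1  →  {r0:0, r1:12, r2:1, r3:1, r4:13, r5:0, r6:8}
[2] sub  r5, r0, r5  →  {r0:0, r1:12, r2:1, r3:1, r4:13, r5:0, r6:8}
[3] bne  r0, r3, L8  →  {r0:0, r1:12, r2:1, r3:1, r4:13, r5:0, r6:8}  ⟨branch taken⟩
[4] sub  r3, r3, r6  →  {r0:0, r1:12, r2:1, r3:65529, r4:13, r5:0, r6:8}

65529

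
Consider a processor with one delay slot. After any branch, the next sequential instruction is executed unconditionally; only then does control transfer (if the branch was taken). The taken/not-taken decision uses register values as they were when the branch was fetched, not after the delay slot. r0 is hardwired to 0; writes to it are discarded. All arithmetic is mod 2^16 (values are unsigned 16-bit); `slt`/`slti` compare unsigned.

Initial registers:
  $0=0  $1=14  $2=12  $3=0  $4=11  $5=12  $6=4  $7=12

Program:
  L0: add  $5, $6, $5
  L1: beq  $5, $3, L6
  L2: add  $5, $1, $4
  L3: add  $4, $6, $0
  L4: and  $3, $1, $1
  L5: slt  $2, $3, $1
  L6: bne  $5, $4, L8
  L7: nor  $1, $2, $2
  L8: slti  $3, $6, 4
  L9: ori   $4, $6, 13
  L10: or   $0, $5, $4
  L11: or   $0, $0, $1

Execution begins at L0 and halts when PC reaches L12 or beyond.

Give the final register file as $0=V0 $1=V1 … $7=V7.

[0] add  $5, $6, $5  →  {$0:0, $1:14, $2:12, $3:0, $4:11, $5:16, $6:4, $7:12}
[1] beq  $5, $3, L6  →  {$0:0, $1:14, $2:12, $3:0, $4:11, $5:16, $6:4, $7:12}  ⟨branch fallthrough⟩
[2] add  $5, $1, $4  →  {$0:0, $1:14, $2:12, $3:0, $4:11, $5:25, $6:4, $7:12}
[3] add  $4, $6, $0  →  {$0:0, $1:14, $2:12, $3:0, $4:4, $5:25, $6:4, $7:12}
[4] and  $3, $1, $1  →  {$0:0, $1:14, $2:12, $3:14, $4:4, $5:25, $6:4, $7:12}
[5] slt  $2, $3, $1  →  {$0:0, $1:14, $2:0, $3:14, $4:4, $5:25, $6:4, $7:12}
[6] bne  $5, $4, L8  →  {$0:0, $1:14, $2:0, $3:14, $4:4, $5:25, $6:4, $7:12}  ⟨branch taken⟩
[7] nor  $1, $2, $2  →  {$0:0, $1:65535, $2:0, $3:14, $4:4, $5:25, $6:4, $7:12}
[8] slti  $3, $6, 4  →  {$0:0, $1:65535, $2:0, $3:0, $4:4, $5:25, $6:4, $7:12}
[9] ori   $4, $6, 13  →  {$0:0, $1:65535, $2:0, $3:0, $4:13, $5:25, $6:4, $7:12}
[10] or   $0, $5, $4  →  {$0:0, $1:65535, $2:0, $3:0, $4:13, $5:25, $6:4, $7:12}
[11] or   $0, $0, $1  →  {$0:0, $1:65535, $2:0, $3:0, $4:13, $5:25, $6:4, $7:12}

$0=0 $1=65535 $2=0 $3=0 $4=13 $5=25 $6=4 $7=12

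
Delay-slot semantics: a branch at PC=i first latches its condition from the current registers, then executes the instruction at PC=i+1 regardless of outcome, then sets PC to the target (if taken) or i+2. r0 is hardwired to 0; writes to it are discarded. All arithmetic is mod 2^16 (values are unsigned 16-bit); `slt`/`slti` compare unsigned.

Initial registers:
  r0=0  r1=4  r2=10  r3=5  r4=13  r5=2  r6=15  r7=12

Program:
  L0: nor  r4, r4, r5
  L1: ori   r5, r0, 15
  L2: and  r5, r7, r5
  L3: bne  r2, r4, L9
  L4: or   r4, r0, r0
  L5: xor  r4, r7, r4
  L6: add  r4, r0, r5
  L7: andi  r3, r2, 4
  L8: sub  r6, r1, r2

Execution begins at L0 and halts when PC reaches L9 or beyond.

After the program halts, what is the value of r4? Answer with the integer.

0

#0 nor  r4, r4, r5 ; 0/4/10/5/65520/2/15/12
#1 ori   r5, r0, 15 ; 0/4/10/5/65520/15/15/12
#2 and  r5, r7, r5 ; 0/4/10/5/65520/12/15/12
#3 bne  r2, r4, L9 ; 0/4/10/5/65520/12/15/12 ; →target
#4 or   r4, r0, r0 ; 0/4/10/5/0/12/15/12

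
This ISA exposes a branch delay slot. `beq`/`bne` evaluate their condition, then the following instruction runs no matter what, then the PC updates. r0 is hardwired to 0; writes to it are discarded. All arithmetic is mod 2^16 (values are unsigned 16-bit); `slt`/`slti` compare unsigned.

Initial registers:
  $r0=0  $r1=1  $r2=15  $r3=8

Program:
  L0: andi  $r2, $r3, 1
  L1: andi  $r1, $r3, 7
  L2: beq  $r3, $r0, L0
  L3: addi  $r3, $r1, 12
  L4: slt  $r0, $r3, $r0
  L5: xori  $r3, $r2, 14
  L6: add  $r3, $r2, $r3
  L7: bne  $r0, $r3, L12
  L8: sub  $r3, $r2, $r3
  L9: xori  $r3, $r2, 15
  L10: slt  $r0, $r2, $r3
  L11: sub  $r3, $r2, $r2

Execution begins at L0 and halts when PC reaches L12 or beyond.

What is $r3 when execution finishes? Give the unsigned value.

65522

#0 andi  $r2, $r3, 1 ; 0/1/0/8
#1 andi  $r1, $r3, 7 ; 0/0/0/8
#2 beq  $r3, $r0, L0 ; 0/0/0/8 ; →fallthru
#3 addi  $r3, $r1, 12 ; 0/0/0/12
#4 slt  $r0, $r3, $r0 ; 0/0/0/12
#5 xori  $r3, $r2, 14 ; 0/0/0/14
#6 add  $r3, $r2, $r3 ; 0/0/0/14
#7 bne  $r0, $r3, L12 ; 0/0/0/14 ; →target
#8 sub  $r3, $r2, $r3 ; 0/0/0/65522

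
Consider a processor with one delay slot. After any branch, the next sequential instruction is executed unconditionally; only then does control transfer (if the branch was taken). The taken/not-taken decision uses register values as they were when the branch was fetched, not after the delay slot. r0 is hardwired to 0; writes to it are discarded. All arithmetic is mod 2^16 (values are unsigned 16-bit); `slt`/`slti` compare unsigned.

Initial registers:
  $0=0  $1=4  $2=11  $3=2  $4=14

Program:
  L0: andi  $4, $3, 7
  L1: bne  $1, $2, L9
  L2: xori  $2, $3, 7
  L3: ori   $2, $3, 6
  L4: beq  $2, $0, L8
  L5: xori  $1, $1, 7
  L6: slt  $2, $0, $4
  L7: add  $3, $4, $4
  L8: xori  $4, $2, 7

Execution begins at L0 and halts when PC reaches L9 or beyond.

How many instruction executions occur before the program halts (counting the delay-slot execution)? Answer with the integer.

3

  step pc=0: andi  $4, $3, 7  regs=(0,4,11,2,2)
  step pc=1: bne  $1, $2, L9  cond=T  regs=(0,4,11,2,2)
  step pc=2: xori  $2, $3, 7  regs=(0,4,5,2,2)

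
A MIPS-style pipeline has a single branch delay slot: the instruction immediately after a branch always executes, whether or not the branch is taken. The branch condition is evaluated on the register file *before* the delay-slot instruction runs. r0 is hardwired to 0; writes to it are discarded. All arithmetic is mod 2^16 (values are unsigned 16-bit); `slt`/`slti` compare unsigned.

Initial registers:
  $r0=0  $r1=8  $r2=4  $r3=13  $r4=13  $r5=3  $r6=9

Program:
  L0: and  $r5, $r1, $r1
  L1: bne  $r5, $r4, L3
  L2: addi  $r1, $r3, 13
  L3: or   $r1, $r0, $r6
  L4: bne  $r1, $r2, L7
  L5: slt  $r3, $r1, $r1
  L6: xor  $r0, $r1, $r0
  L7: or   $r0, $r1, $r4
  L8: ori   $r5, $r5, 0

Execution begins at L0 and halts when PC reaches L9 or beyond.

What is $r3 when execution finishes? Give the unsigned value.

  step pc=0: and  $r5, $r1, $r1  regs=(0,8,4,13,13,8,9)
  step pc=1: bne  $r5, $r4, L3  cond=T  regs=(0,8,4,13,13,8,9)
  step pc=2: addi  $r1, $r3, 13  regs=(0,26,4,13,13,8,9)
  step pc=3: or   $r1, $r0, $r6  regs=(0,9,4,13,13,8,9)
  step pc=4: bne  $r1, $r2, L7  cond=T  regs=(0,9,4,13,13,8,9)
  step pc=5: slt  $r3, $r1, $r1  regs=(0,9,4,0,13,8,9)
  step pc=7: or   $r0, $r1, $r4  regs=(0,9,4,0,13,8,9)
  step pc=8: ori   $r5, $r5, 0  regs=(0,9,4,0,13,8,9)

0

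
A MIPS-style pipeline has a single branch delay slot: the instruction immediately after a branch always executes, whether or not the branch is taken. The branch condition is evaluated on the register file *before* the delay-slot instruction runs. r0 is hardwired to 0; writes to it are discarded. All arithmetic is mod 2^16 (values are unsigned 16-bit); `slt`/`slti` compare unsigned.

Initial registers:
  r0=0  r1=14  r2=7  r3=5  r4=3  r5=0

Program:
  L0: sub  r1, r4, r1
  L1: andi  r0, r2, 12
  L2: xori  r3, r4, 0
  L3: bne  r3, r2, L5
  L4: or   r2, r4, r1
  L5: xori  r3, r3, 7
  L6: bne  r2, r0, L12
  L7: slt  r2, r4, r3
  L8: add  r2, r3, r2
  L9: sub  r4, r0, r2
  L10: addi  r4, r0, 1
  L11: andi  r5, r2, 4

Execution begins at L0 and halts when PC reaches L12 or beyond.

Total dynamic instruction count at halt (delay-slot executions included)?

#0 sub  r1, r4, r1 ; 0/65525/7/5/3/0
#1 andi  r0, r2, 12 ; 0/65525/7/5/3/0
#2 xori  r3, r4, 0 ; 0/65525/7/3/3/0
#3 bne  r3, r2, L5 ; 0/65525/7/3/3/0 ; →target
#4 or   r2, r4, r1 ; 0/65525/65527/3/3/0
#5 xori  r3, r3, 7 ; 0/65525/65527/4/3/0
#6 bne  r2, r0, L12 ; 0/65525/65527/4/3/0 ; →target
#7 slt  r2, r4, r3 ; 0/65525/1/4/3/0

8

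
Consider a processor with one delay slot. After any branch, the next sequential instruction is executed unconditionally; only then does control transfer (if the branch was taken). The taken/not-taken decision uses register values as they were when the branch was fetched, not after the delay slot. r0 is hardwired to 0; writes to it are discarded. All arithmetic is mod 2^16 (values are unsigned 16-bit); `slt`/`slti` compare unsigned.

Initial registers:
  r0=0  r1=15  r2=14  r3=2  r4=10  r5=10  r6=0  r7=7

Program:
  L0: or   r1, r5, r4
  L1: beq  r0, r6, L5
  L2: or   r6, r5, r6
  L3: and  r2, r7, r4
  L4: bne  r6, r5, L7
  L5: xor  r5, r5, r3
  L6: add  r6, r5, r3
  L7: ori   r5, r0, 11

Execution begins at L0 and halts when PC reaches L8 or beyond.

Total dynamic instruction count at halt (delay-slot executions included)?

[0] or   r1, r5, r4  →  {r0:0, r1:10, r2:14, r3:2, r4:10, r5:10, r6:0, r7:7}
[1] beq  r0, r6, L5  →  {r0:0, r1:10, r2:14, r3:2, r4:10, r5:10, r6:0, r7:7}  ⟨branch taken⟩
[2] or   r6, r5, r6  →  {r0:0, r1:10, r2:14, r3:2, r4:10, r5:10, r6:10, r7:7}
[5] xor  r5, r5, r3  →  {r0:0, r1:10, r2:14, r3:2, r4:10, r5:8, r6:10, r7:7}
[6] add  r6, r5, r3  →  {r0:0, r1:10, r2:14, r3:2, r4:10, r5:8, r6:10, r7:7}
[7] ori   r5, r0, 11  →  {r0:0, r1:10, r2:14, r3:2, r4:10, r5:11, r6:10, r7:7}

6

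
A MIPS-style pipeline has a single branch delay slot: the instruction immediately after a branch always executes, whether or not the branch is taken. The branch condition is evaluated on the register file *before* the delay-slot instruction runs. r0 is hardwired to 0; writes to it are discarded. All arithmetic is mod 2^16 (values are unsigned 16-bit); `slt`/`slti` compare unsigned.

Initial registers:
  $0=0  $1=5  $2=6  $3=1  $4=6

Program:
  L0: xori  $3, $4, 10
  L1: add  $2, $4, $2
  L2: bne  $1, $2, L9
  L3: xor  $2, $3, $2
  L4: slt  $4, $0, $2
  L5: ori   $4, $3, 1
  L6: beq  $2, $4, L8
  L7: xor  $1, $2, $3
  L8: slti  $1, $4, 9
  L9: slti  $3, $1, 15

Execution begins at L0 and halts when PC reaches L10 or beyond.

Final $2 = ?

0

PC=0  xori  $3, $4, 10       | $0=0 $1=5 $2=6 $3=12 $4=6
PC=1  add  $2, $4, $2        | $0=0 $1=5 $2=12 $3=12 $4=6
PC=2  bne  $1, $2, L9        | $0=0 $1=5 $2=12 $3=12 $4=6  [TAKEN]
PC=3  xor  $2, $3, $2        | $0=0 $1=5 $2=0 $3=12 $4=6
PC=9  slti  $3, $1, 15       | $0=0 $1=5 $2=0 $3=1 $4=6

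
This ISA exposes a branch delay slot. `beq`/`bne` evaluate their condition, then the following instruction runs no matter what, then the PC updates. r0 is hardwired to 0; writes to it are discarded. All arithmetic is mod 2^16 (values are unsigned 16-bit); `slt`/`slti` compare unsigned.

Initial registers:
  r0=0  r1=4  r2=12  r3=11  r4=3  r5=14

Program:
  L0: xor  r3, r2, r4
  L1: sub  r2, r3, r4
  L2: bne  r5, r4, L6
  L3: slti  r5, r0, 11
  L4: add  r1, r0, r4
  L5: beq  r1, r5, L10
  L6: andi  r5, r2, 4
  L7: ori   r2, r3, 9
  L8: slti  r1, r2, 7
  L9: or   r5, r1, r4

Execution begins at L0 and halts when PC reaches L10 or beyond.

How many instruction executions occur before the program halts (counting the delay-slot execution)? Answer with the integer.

[0] xor  r3, r2, r4  →  {r0:0, r1:4, r2:12, r3:15, r4:3, r5:14}
[1] sub  r2, r3, r4  →  {r0:0, r1:4, r2:12, r3:15, r4:3, r5:14}
[2] bne  r5, r4, L6  →  {r0:0, r1:4, r2:12, r3:15, r4:3, r5:14}  ⟨branch taken⟩
[3] slti  r5, r0, 11  →  {r0:0, r1:4, r2:12, r3:15, r4:3, r5:1}
[6] andi  r5, r2, 4  →  {r0:0, r1:4, r2:12, r3:15, r4:3, r5:4}
[7] ori   r2, r3, 9  →  {r0:0, r1:4, r2:15, r3:15, r4:3, r5:4}
[8] slti  r1, r2, 7  →  {r0:0, r1:0, r2:15, r3:15, r4:3, r5:4}
[9] or   r5, r1, r4  →  {r0:0, r1:0, r2:15, r3:15, r4:3, r5:3}

8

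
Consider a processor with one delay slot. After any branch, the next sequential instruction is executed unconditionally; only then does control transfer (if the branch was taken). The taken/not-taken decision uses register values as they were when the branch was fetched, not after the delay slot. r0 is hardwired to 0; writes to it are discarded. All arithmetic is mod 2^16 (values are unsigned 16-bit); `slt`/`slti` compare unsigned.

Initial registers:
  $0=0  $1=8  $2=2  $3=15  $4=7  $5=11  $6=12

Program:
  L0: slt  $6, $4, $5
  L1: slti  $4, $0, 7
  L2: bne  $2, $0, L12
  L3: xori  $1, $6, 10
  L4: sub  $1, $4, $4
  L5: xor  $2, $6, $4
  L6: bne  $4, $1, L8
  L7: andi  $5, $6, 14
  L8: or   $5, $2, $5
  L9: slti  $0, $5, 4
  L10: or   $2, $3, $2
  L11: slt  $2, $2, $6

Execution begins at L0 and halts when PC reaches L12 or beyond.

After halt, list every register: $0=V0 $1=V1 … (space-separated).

$0=0 $1=11 $2=2 $3=15 $4=1 $5=11 $6=1

#0 slt  $6, $4, $5 ; 0/8/2/15/7/11/1
#1 slti  $4, $0, 7 ; 0/8/2/15/1/11/1
#2 bne  $2, $0, L12 ; 0/8/2/15/1/11/1 ; →target
#3 xori  $1, $6, 10 ; 0/11/2/15/1/11/1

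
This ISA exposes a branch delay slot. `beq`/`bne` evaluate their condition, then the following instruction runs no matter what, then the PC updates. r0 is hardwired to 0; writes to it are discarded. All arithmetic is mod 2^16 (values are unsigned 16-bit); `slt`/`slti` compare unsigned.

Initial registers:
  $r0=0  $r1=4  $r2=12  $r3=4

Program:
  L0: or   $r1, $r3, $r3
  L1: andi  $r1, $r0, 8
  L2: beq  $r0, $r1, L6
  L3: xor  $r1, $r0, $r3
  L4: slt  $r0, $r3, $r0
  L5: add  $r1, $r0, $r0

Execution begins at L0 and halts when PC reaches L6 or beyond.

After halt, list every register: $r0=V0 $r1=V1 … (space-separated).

$r0=0 $r1=4 $r2=12 $r3=4

#0 or   $r1, $r3, $r3 ; 0/4/12/4
#1 andi  $r1, $r0, 8 ; 0/0/12/4
#2 beq  $r0, $r1, L6 ; 0/0/12/4 ; →target
#3 xor  $r1, $r0, $r3 ; 0/4/12/4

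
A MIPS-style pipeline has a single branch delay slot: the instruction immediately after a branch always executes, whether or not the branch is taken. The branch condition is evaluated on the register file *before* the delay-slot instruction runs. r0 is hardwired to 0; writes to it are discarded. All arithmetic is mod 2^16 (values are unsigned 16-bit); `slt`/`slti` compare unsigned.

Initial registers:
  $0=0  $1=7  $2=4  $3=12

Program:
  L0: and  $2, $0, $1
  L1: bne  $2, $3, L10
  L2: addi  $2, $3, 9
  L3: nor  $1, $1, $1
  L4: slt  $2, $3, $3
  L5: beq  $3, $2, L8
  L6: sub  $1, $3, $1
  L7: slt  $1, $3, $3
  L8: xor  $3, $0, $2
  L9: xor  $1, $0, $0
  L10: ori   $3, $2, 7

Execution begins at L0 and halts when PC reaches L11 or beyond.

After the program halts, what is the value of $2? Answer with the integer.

21

PC=0  and  $2, $0, $1        | $0=0 $1=7 $2=0 $3=12
PC=1  bne  $2, $3, L10       | $0=0 $1=7 $2=0 $3=12  [TAKEN]
PC=2  addi  $2, $3, 9        | $0=0 $1=7 $2=21 $3=12
PC=10 ori   $3, $2, 7        | $0=0 $1=7 $2=21 $3=23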